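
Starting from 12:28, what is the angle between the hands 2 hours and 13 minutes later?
First find the time 2 hours and 13 minutes after 12:28.
Total minutes: 12 x 60 + 28 + 2 x 60 + 13 = 881.
881 mod 720 = 161 minutes = 2:41.
Now compute the angle at 2:41:
Hour hand: 2 x 30 + 41 x 0.5 = 80.5 degrees
Minute hand: 41 x 6 = 246 degrees
Difference: |80.5 - 246| = 165.5 degrees
The angle is 165.5 degrees

Final answer: 165.5 degrees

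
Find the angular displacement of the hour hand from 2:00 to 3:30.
The hour hand moves 0.5 degrees per minute.
Time elapsed: 3:30 - 2:00 = 90 minutes
Angular displacement: 90 x 0.5 = 45 degrees

Final answer: 45 degrees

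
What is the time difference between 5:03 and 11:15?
From 5:03 to 11:15:
(11 x 60 + 15) - (5 x 60 + 3) = 675 - 303 = 372 minutes
= 6 hours and 12 minutes

Final answer: 6 hours and 12 minutes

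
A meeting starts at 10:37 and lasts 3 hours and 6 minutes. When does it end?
Starting time: 10:37
Adding 6 minutes to 37 minutes: 37 + 6 = 43 minutes
Adding 3 hours: 10 + 3 = 13 - 12 = 1
Final time: 1:43

Final answer: 1:43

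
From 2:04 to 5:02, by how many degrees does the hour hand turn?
The hour hand moves 0.5 degrees per minute.
Time elapsed: 5:02 - 2:04 = 178 minutes
Angular displacement: 178 x 0.5 = 89 degrees

Final answer: 89 degrees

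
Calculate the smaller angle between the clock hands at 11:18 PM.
Hour hand position: 11 x 30 + 18 x 0.5 = 339 degrees
Minute hand position: 18 x 6 = 108 degrees
Difference: |339 - 108| = 231 degrees
Since 231 > 180, the smaller angle is 360 - 231 = 129 degrees

Final answer: 129 degrees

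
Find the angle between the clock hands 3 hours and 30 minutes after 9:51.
First find the time 3 hours and 30 minutes after 9:51.
Total minutes: 9 x 60 + 51 + 3 x 60 + 30 = 801.
801 mod 720 = 81 minutes = 1:21.
Now compute the angle at 1:21:
Hour hand: 1 x 30 + 21 x 0.5 = 40.5 degrees
Minute hand: 21 x 6 = 126 degrees
Difference: |40.5 - 126| = 85.5 degrees
The angle is 85.5 degrees

Final answer: 85.5 degrees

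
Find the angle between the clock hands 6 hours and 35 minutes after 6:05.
First find the time 6 hours and 35 minutes after 6:05.
Total minutes: 6 x 60 + 5 + 6 x 60 + 35 = 760.
760 mod 720 = 40 minutes = 12:40.
Now compute the angle at 12:40:
Hour hand: 0 x 30 + 40 x 0.5 = 20 degrees
Minute hand: 40 x 6 = 240 degrees
Difference: |20 - 240| = 220 degrees
Smaller angle: 360 - 220 = 140 degrees

Final answer: 140 degrees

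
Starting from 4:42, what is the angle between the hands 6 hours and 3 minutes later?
First find the time 6 hours and 3 minutes after 4:42.
Total minutes: 4 x 60 + 42 + 6 x 60 + 3 = 645.
645 mod 720 = 645 minutes = 10:45.
Now compute the angle at 10:45:
Hour hand: 10 x 30 + 45 x 0.5 = 322.5 degrees
Minute hand: 45 x 6 = 270 degrees
Difference: |322.5 - 270| = 52.5 degrees
The angle is 52.5 degrees

Final answer: 52.5 degrees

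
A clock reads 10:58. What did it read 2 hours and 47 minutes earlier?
Starting time: 10:58 = 658 total minutes past 12:00
Subtracting: 2 hours and 47 minutes = 167 minutes
658 - 167 = 491 minutes
= 8 hours and 11 minutes past 12:00 = 8:11

Final answer: 8:11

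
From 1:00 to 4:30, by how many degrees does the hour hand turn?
The hour hand moves 0.5 degrees per minute.
Time elapsed: 4:30 - 1:00 = 210 minutes
Angular displacement: 210 x 0.5 = 105 degrees

Final answer: 105 degrees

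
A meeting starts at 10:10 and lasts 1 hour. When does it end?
Starting time: 10:10
Adding 0 minutes to 10 minutes: 10 + 0 = 10 minutes
Adding 1 hour: 10 + 1 = 11
Final time: 11:10

Final answer: 11:10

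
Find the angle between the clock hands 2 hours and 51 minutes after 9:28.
First find the time 2 hours and 51 minutes after 9:28.
Total minutes: 9 x 60 + 28 + 2 x 60 + 51 = 739.
739 mod 720 = 19 minutes = 12:19.
Now compute the angle at 12:19:
Hour hand: 0 x 30 + 19 x 0.5 = 9.5 degrees
Minute hand: 19 x 6 = 114 degrees
Difference: |9.5 - 114| = 104.5 degrees
The angle is 104.5 degrees

Final answer: 104.5 degrees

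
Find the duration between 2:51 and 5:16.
From 2:51 to 5:16:
(5 x 60 + 16) - (2 x 60 + 51) = 316 - 171 = 145 minutes
= 2 hours and 25 minutes

Final answer: 2 hours and 25 minutes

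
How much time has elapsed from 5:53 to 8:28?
From 5:53 to 8:28:
(8 x 60 + 28) - (5 x 60 + 53) = 508 - 353 = 155 minutes
= 2 hours and 35 minutes

Final answer: 2 hours and 35 minutes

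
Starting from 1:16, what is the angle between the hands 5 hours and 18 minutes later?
First find the time 5 hours and 18 minutes after 1:16.
Total minutes: 1 x 60 + 16 + 5 x 60 + 18 = 394.
394 mod 720 = 394 minutes = 6:34.
Now compute the angle at 6:34:
Hour hand: 6 x 30 + 34 x 0.5 = 197 degrees
Minute hand: 34 x 6 = 204 degrees
Difference: |197 - 204| = 7 degrees
The angle is 7 degrees

Final answer: 7 degrees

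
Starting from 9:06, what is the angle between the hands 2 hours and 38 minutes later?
First find the time 2 hours and 38 minutes after 9:06.
Total minutes: 9 x 60 + 6 + 2 x 60 + 38 = 704.
704 mod 720 = 704 minutes = 11:44.
Now compute the angle at 11:44:
Hour hand: 11 x 30 + 44 x 0.5 = 352 degrees
Minute hand: 44 x 6 = 264 degrees
Difference: |352 - 264| = 88 degrees
The angle is 88 degrees

Final answer: 88 degrees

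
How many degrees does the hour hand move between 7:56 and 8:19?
The hour hand moves 0.5 degrees per minute.
Time elapsed: 8:19 - 7:56 = 23 minutes
Angular displacement: 23 x 0.5 = 11.5 degrees

Final answer: 11.5 degrees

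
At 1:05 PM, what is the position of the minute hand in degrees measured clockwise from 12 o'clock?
The minute hand moves 6 degrees per minute.
At 1:05: 5 x 6 = 30 degrees

Final answer: 30 degrees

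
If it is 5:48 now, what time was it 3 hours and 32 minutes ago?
Starting time: 5:48 = 348 total minutes past 12:00
Subtracting: 3 hours and 32 minutes = 212 minutes
348 - 212 = 136 minutes
= 2 hours and 16 minutes past 12:00 = 2:16

Final answer: 2:16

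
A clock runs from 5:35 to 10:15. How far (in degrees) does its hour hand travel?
The hour hand moves 0.5 degrees per minute.
Time elapsed: 10:15 - 5:35 = 280 minutes
Angular displacement: 280 x 0.5 = 140 degrees

Final answer: 140 degrees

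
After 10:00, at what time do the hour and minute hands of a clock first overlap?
The minute hand gains 5.5 degrees per minute on the hour hand.
At 10:00, the hour hand is at 300 degrees and the minute hand is at 0 degrees.
The gap is 300 degrees. Time to close: 300/5.5 = 60 x 10/11 = 54.55 minutes.
The hands overlap at 54.55 minutes past 10:00.

Final answer: 54.55 minutes past 10:00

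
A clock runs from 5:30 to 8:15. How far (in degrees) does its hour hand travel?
The hour hand moves 0.5 degrees per minute.
Time elapsed: 8:15 - 5:30 = 165 minutes
Angular displacement: 165 x 0.5 = 82.5 degrees

Final answer: 82.5 degrees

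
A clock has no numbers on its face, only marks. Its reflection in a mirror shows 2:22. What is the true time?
Reflection across the vertical (12-6) axis maps a hand at angle A degrees to (360 - A) degrees, which sends a reading of T minutes past 12:00 to (720 - T) minutes past 12:00.
Mirror reads 2:22 = 142 minutes past 12:00.
Actual time: (720 - 142) mod 720 = 578 minutes = 9:38.

Final answer: 9:38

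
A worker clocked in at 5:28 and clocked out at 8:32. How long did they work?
From 5:28 to 8:32:
(8 x 60 + 32) - (5 x 60 + 28) = 512 - 328 = 184 minutes
= 3 hours and 4 minutes

Final answer: 3 hours and 4 minutes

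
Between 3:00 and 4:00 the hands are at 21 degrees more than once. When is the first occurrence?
At t minutes past 3:00, the hour hand is at 30 x 3 + 0.5t degrees and the minute hand is at 6t degrees.
The smaller angle between them is 21 degrees when |30H - 5.5t| = 21 or |30H - 5.5t| = 339.
With H = 3, solve 30 x 3 - 5.5t = +/- target for each target:
  t = (30 x 3 - 21) / 5.5 = 12.55
  t = (30 x 3 + 21) / 5.5 = 20.18
  t = (30 x 3 - 339) / 5.5 = -45.27 (outside (0, 60))
  t = (30 x 3 + 339) / 5.5 = 78 (outside (0, 60))
Valid solutions in (0, 60): {12.55, 20.18} minutes.
The first occurrence is t = 12.55 minutes.
The hands form a 21-degree angle at 12.55 minutes past 3:00.

Final answer: 12.55 minutes past 3:00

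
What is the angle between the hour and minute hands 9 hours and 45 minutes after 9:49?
First find the time 9 hours and 45 minutes after 9:49.
Total minutes: 9 x 60 + 49 + 9 x 60 + 45 = 1174.
1174 mod 720 = 454 minutes = 7:34.
Now compute the angle at 7:34:
Hour hand: 7 x 30 + 34 x 0.5 = 227 degrees
Minute hand: 34 x 6 = 204 degrees
Difference: |227 - 204| = 23 degrees
The angle is 23 degrees

Final answer: 23 degrees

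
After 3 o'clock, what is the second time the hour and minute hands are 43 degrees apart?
At t minutes past 3:00, the hour hand is at 30 x 3 + 0.5t degrees and the minute hand is at 6t degrees.
The smaller angle between them is 43 degrees when |30H - 5.5t| = 43 or |30H - 5.5t| = 317.
With H = 3, solve 30 x 3 - 5.5t = +/- target for each target:
  t = (30 x 3 - 43) / 5.5 = 8.55
  t = (30 x 3 + 43) / 5.5 = 24.18
  t = (30 x 3 - 317) / 5.5 = -41.27 (outside (0, 60))
  t = (30 x 3 + 317) / 5.5 = 74 (outside (0, 60))
Valid solutions in (0, 60): {8.55, 24.18} minutes.
The second occurrence is t = 24.18 minutes.
The hands form a 43-degree angle at 24.18 minutes past 3:00.

Final answer: 24.18 minutes past 3:00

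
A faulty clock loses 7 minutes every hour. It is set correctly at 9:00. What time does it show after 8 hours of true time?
For every 60 true minutes, the faulty clock advances 60 - 7 = 53 minutes.
True elapsed: 8 hours = 480 minutes.
Faulty clock advances: 480 x 53/60 = 424 minutes (drift: 56 minutes behind).
Shown time: 9:00 + 424 minutes = 4:04.

Final answer: 4:04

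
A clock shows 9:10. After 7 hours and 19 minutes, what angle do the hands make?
First find the time 7 hours and 19 minutes after 9:10.
Total minutes: 9 x 60 + 10 + 7 x 60 + 19 = 989.
989 mod 720 = 269 minutes = 4:29.
Now compute the angle at 4:29:
Hour hand: 4 x 30 + 29 x 0.5 = 134.5 degrees
Minute hand: 29 x 6 = 174 degrees
Difference: |134.5 - 174| = 39.5 degrees
The angle is 39.5 degrees

Final answer: 39.5 degrees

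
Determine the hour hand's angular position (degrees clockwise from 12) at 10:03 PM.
The hour hand moves 30 degrees per hour and 0.5 degrees per minute.
At 10:03: (10) x 30 + 3 x 0.5 = 300 + 1.5 = 301.5 degrees

Final answer: 301.5 degrees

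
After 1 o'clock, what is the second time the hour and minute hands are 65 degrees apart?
At t minutes past 1:00, the hour hand is at 30 x 1 + 0.5t degrees and the minute hand is at 6t degrees.
The smaller angle between them is 65 degrees when |30H - 5.5t| = 65 or |30H - 5.5t| = 295.
With H = 1, solve 30 x 1 - 5.5t = +/- target for each target:
  t = (30 x 1 - 65) / 5.5 = -6.36 (outside (0, 60))
  t = (30 x 1 + 65) / 5.5 = 17.27
  t = (30 x 1 - 295) / 5.5 = -48.18 (outside (0, 60))
  t = (30 x 1 + 295) / 5.5 = 59.09
Valid solutions in (0, 60): {17.27, 59.09} minutes.
The second occurrence is t = 59.09 minutes.
The hands form a 65-degree angle at 59.09 minutes past 1:00.

Final answer: 59.09 minutes past 1:00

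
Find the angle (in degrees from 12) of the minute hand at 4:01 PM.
The minute hand moves 6 degrees per minute.
At 4:01: 1 x 6 = 6 degrees

Final answer: 6 degrees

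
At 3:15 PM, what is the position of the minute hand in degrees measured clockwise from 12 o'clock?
The minute hand moves 6 degrees per minute.
At 3:15: 15 x 6 = 90 degrees

Final answer: 90 degrees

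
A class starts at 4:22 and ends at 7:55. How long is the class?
From 4:22 to 7:55:
(7 x 60 + 55) - (4 x 60 + 22) = 475 - 262 = 213 minutes
= 3 hours and 33 minutes

Final answer: 3 hours and 33 minutes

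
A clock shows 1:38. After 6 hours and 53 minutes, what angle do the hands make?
First find the time 6 hours and 53 minutes after 1:38.
Total minutes: 1 x 60 + 38 + 6 x 60 + 53 = 511.
511 mod 720 = 511 minutes = 8:31.
Now compute the angle at 8:31:
Hour hand: 8 x 30 + 31 x 0.5 = 255.5 degrees
Minute hand: 31 x 6 = 186 degrees
Difference: |255.5 - 186| = 69.5 degrees
The angle is 69.5 degrees

Final answer: 69.5 degrees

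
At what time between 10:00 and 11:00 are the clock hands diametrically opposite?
For hands to be 180 degrees apart: |30H - 5.5t| = 180
With H = 10: t = (30 x 10 + 180)/5.5 = 87.27 or t = (30 x 10 - 180)/5.5 = 21.82
First valid solution (0 < t < 60): t = 21.82 minutes
The hands are opposite at 21.82 minutes past 10:00.

Final answer: 21.82 minutes past 10:00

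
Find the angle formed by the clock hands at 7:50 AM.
Hour hand position: 7 x 30 + 50 x 0.5 = 235 degrees
Minute hand position: 50 x 6 = 300 degrees
Difference: |235 - 300| = 65 degrees
The angle between the hands is 65 degrees

Final answer: 65 degrees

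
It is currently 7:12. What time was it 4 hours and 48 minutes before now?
Starting time: 7:12 = 432 total minutes past 12:00
Subtracting: 4 hours and 48 minutes = 288 minutes
432 - 288 = 144 minutes
= 2 hours and 24 minutes past 12:00 = 2:24

Final answer: 2:24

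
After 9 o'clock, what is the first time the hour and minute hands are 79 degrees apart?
At t minutes past 9:00, the hour hand is at 30 x 9 + 0.5t degrees and the minute hand is at 6t degrees.
The smaller angle between them is 79 degrees when |30H - 5.5t| = 79 or |30H - 5.5t| = 281.
With H = 9, solve 30 x 9 - 5.5t = +/- target for each target:
  t = (30 x 9 - 79) / 5.5 = 34.73
  t = (30 x 9 + 79) / 5.5 = 63.45 (outside (0, 60))
  t = (30 x 9 - 281) / 5.5 = -2 (outside (0, 60))
  t = (30 x 9 + 281) / 5.5 = 100.18 (outside (0, 60))
Valid solutions in (0, 60): {34.73} minutes.
The first occurrence is t = 34.73 minutes.
The hands form a 79-degree angle at 34.73 minutes past 9:00.

Final answer: 34.73 minutes past 9:00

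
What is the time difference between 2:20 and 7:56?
From 2:20 to 7:56:
(7 x 60 + 56) - (2 x 60 + 20) = 476 - 140 = 336 minutes
= 5 hours and 36 minutes

Final answer: 5 hours and 36 minutes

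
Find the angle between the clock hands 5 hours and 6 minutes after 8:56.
First find the time 5 hours and 6 minutes after 8:56.
Total minutes: 8 x 60 + 56 + 5 x 60 + 6 = 842.
842 mod 720 = 122 minutes = 2:02.
Now compute the angle at 2:02:
Hour hand: 2 x 30 + 2 x 0.5 = 61 degrees
Minute hand: 2 x 6 = 12 degrees
Difference: |61 - 12| = 49 degrees
The angle is 49 degrees

Final answer: 49 degrees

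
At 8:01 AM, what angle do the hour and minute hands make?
Hour hand position: 8 x 30 + 1 x 0.5 = 240.5 degrees
Minute hand position: 1 x 6 = 6 degrees
Difference: |240.5 - 6| = 234.5 degrees
Since 234.5 > 180, the smaller angle is 360 - 234.5 = 125.5 degrees

Final answer: 125.5 degrees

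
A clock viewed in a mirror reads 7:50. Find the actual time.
Reflection across the vertical (12-6) axis maps a hand at angle A degrees to (360 - A) degrees, which sends a reading of T minutes past 12:00 to (720 - T) minutes past 12:00.
Mirror reads 7:50 = 470 minutes past 12:00.
Actual time: (720 - 470) mod 720 = 250 minutes = 4:10.

Final answer: 4:10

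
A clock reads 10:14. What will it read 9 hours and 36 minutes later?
Starting time: 10:14
Adding 36 minutes to 14 minutes: 14 + 36 = 50 minutes
Adding 9 hours: 10 + 9 = 19 - 12 = 7
Final time: 7:50

Final answer: 7:50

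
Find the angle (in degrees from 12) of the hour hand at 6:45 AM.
The hour hand moves 30 degrees per hour and 0.5 degrees per minute.
At 6:45: (6) x 30 + 45 x 0.5 = 180 + 22.5 = 202.5 degrees

Final answer: 202.5 degrees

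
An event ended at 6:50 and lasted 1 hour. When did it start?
Starting time: 6:50 = 410 total minutes past 12:00
Subtracting: 1 hour = 60 minutes
410 - 60 = 350 minutes
= 5 hours and 50 minutes past 12:00 = 5:50

Final answer: 5:50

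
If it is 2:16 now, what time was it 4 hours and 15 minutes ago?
Starting time: 2:16 = 136 total minutes past 12:00
Subtracting: 4 hours and 15 minutes = 255 minutes
136 - 255 = -119 (negative, add 12 hours = 720) = 601 minutes
= 10 hours and 1 minute past 12:00 = 10:01

Final answer: 10:01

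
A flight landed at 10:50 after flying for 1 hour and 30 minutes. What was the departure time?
Starting time: 10:50 = 650 total minutes past 12:00
Subtracting: 1 hour and 30 minutes = 90 minutes
650 - 90 = 560 minutes
= 9 hours and 20 minutes past 12:00 = 9:20

Final answer: 9:20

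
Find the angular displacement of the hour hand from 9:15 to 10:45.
The hour hand moves 0.5 degrees per minute.
Time elapsed: 10:45 - 9:15 = 90 minutes
Angular displacement: 90 x 0.5 = 45 degrees

Final answer: 45 degrees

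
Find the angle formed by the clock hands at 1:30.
Hour hand position: 1 x 30 + 30 x 0.5 = 45 degrees
Minute hand position: 30 x 6 = 180 degrees
Difference: |45 - 180| = 135 degrees
The angle between the hands is 135 degrees

Final answer: 135 degrees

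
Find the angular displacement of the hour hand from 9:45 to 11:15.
The hour hand moves 0.5 degrees per minute.
Time elapsed: 11:15 - 9:45 = 90 minutes
Angular displacement: 90 x 0.5 = 45 degrees

Final answer: 45 degrees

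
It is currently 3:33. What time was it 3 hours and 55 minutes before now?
Starting time: 3:33 = 213 total minutes past 12:00
Subtracting: 3 hours and 55 minutes = 235 minutes
213 - 235 = -22 (negative, add 12 hours = 720) = 698 minutes
= 11 hours and 38 minutes past 12:00 = 11:38

Final answer: 11:38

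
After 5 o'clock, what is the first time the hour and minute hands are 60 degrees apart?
At t minutes past 5:00, the hour hand is at 30 x 5 + 0.5t degrees and the minute hand is at 6t degrees.
The smaller angle between them is 60 degrees when |30H - 5.5t| = 60 or |30H - 5.5t| = 300.
With H = 5, solve 30 x 5 - 5.5t = +/- target for each target:
  t = (30 x 5 - 60) / 5.5 = 16.36
  t = (30 x 5 + 60) / 5.5 = 38.18
  t = (30 x 5 - 300) / 5.5 = -27.27 (outside (0, 60))
  t = (30 x 5 + 300) / 5.5 = 81.82 (outside (0, 60))
Valid solutions in (0, 60): {16.36, 38.18} minutes.
The first occurrence is t = 16.36 minutes.
The hands form a 60-degree angle at 16.36 minutes past 5:00.

Final answer: 16.36 minutes past 5:00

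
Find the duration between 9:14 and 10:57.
From 9:14 to 10:57:
(10 x 60 + 57) - (9 x 60 + 14) = 657 - 554 = 103 minutes
= 1 hour and 43 minutes

Final answer: 1 hour and 43 minutes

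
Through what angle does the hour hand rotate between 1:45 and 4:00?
The hour hand moves 0.5 degrees per minute.
Time elapsed: 4:00 - 1:45 = 135 minutes
Angular displacement: 135 x 0.5 = 67.5 degrees

Final answer: 67.5 degrees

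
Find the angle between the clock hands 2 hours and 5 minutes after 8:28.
First find the time 2 hours and 5 minutes after 8:28.
Total minutes: 8 x 60 + 28 + 2 x 60 + 5 = 633.
633 mod 720 = 633 minutes = 10:33.
Now compute the angle at 10:33:
Hour hand: 10 x 30 + 33 x 0.5 = 316.5 degrees
Minute hand: 33 x 6 = 198 degrees
Difference: |316.5 - 198| = 118.5 degrees
The angle is 118.5 degrees

Final answer: 118.5 degrees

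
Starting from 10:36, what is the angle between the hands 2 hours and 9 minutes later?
First find the time 2 hours and 9 minutes after 10:36.
Total minutes: 10 x 60 + 36 + 2 x 60 + 9 = 765.
765 mod 720 = 45 minutes = 12:45.
Now compute the angle at 12:45:
Hour hand: 0 x 30 + 45 x 0.5 = 22.5 degrees
Minute hand: 45 x 6 = 270 degrees
Difference: |22.5 - 270| = 247.5 degrees
Smaller angle: 360 - 247.5 = 112.5 degrees

Final answer: 112.5 degrees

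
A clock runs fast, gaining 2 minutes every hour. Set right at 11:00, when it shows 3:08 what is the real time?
For every 60 true minutes, the faulty clock advances 62 minutes, so 1 faulty-clock minute corresponds to 60/62 true minutes.
From 11:00 to 3:08 on the faulty dial is 248 minutes.
True elapsed: 248 x 60/62 = 240 minutes = 4 hours.
True time: 11:00 + 4 hours = 3:00.

Final answer: 3:00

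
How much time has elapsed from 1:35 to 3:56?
From 1:35 to 3:56:
(3 x 60 + 56) - (1 x 60 + 35) = 236 - 95 = 141 minutes
= 2 hours and 21 minutes

Final answer: 2 hours and 21 minutes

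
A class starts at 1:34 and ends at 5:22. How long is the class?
From 1:34 to 5:22:
(5 x 60 + 22) - (1 x 60 + 34) = 322 - 94 = 228 minutes
= 3 hours and 48 minutes

Final answer: 3 hours and 48 minutes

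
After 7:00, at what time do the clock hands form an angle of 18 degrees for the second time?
At t minutes past 7:00, the hour hand is at 30 x 7 + 0.5t degrees and the minute hand is at 6t degrees.
The smaller angle between them is 18 degrees when |30H - 5.5t| = 18 or |30H - 5.5t| = 342.
With H = 7, solve 30 x 7 - 5.5t = +/- target for each target:
  t = (30 x 7 - 18) / 5.5 = 34.91
  t = (30 x 7 + 18) / 5.5 = 41.45
  t = (30 x 7 - 342) / 5.5 = -24 (outside (0, 60))
  t = (30 x 7 + 342) / 5.5 = 100.36 (outside (0, 60))
Valid solutions in (0, 60): {34.91, 41.45} minutes.
The second occurrence is t = 41.45 minutes.
The hands form a 18-degree angle at 41.45 minutes past 7:00.

Final answer: 41.45 minutes past 7:00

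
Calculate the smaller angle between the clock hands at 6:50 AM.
Hour hand position: 6 x 30 + 50 x 0.5 = 205 degrees
Minute hand position: 50 x 6 = 300 degrees
Difference: |205 - 300| = 95 degrees
The angle between the hands is 95 degrees

Final answer: 95 degrees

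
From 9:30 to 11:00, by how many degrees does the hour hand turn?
The hour hand moves 0.5 degrees per minute.
Time elapsed: 11:00 - 9:30 = 90 minutes
Angular displacement: 90 x 0.5 = 45 degrees

Final answer: 45 degrees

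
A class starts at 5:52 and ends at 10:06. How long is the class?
From 5:52 to 10:06:
(10 x 60 + 6) - (5 x 60 + 52) = 606 - 352 = 254 minutes
= 4 hours and 14 minutes

Final answer: 4 hours and 14 minutes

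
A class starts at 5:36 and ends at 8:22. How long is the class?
From 5:36 to 8:22:
(8 x 60 + 22) - (5 x 60 + 36) = 502 - 336 = 166 minutes
= 2 hours and 46 minutes

Final answer: 2 hours and 46 minutes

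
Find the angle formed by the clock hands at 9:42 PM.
Hour hand position: 9 x 30 + 42 x 0.5 = 291 degrees
Minute hand position: 42 x 6 = 252 degrees
Difference: |291 - 252| = 39 degrees
The angle between the hands is 39 degrees

Final answer: 39 degrees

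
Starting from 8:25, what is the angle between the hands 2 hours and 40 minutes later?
First find the time 2 hours and 40 minutes after 8:25.
Total minutes: 8 x 60 + 25 + 2 x 60 + 40 = 665.
665 mod 720 = 665 minutes = 11:05.
Now compute the angle at 11:05:
Hour hand: 11 x 30 + 5 x 0.5 = 332.5 degrees
Minute hand: 5 x 6 = 30 degrees
Difference: |332.5 - 30| = 302.5 degrees
Smaller angle: 360 - 302.5 = 57.5 degrees

Final answer: 57.5 degrees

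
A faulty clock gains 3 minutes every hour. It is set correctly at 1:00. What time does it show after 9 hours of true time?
For every 60 true minutes, the faulty clock advances 60 + 3 = 63 minutes.
True elapsed: 9 hours = 540 minutes.
Faulty clock advances: 540 x 63/60 = 567 minutes (drift: 27 minutes ahead).
Shown time: 1:00 + 567 minutes = 10:27.

Final answer: 10:27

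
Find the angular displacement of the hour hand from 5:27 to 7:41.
The hour hand moves 0.5 degrees per minute.
Time elapsed: 7:41 - 5:27 = 134 minutes
Angular displacement: 134 x 0.5 = 67 degrees

Final answer: 67 degrees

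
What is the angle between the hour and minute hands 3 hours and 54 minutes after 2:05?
First find the time 3 hours and 54 minutes after 2:05.
Total minutes: 2 x 60 + 5 + 3 x 60 + 54 = 359.
359 mod 720 = 359 minutes = 5:59.
Now compute the angle at 5:59:
Hour hand: 5 x 30 + 59 x 0.5 = 179.5 degrees
Minute hand: 59 x 6 = 354 degrees
Difference: |179.5 - 354| = 174.5 degrees
The angle is 174.5 degrees

Final answer: 174.5 degrees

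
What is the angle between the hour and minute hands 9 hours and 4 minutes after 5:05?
First find the time 9 hours and 4 minutes after 5:05.
Total minutes: 5 x 60 + 5 + 9 x 60 + 4 = 849.
849 mod 720 = 129 minutes = 2:09.
Now compute the angle at 2:09:
Hour hand: 2 x 30 + 9 x 0.5 = 64.5 degrees
Minute hand: 9 x 6 = 54 degrees
Difference: |64.5 - 54| = 10.5 degrees
The angle is 10.5 degrees

Final answer: 10.5 degrees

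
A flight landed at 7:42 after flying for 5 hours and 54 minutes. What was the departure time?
Starting time: 7:42 = 462 total minutes past 12:00
Subtracting: 5 hours and 54 minutes = 354 minutes
462 - 354 = 108 minutes
= 1 hour and 48 minutes past 12:00 = 1:48

Final answer: 1:48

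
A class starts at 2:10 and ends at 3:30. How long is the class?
From 2:10 to 3:30:
(3 x 60 + 30) - (2 x 60 + 10) = 210 - 130 = 80 minutes
= 1 hour and 20 minutes

Final answer: 1 hour and 20 minutes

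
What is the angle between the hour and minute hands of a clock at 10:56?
Hour hand position: 10 x 30 + 56 x 0.5 = 328 degrees
Minute hand position: 56 x 6 = 336 degrees
Difference: |328 - 336| = 8 degrees
The angle between the hands is 8 degrees

Final answer: 8 degrees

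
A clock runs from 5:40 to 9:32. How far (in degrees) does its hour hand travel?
The hour hand moves 0.5 degrees per minute.
Time elapsed: 9:32 - 5:40 = 232 minutes
Angular displacement: 232 x 0.5 = 116 degrees

Final answer: 116 degrees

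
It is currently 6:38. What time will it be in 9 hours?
Starting time: 6:38
Adding 0 minutes to 38 minutes: 38 + 0 = 38 minutes
Adding 9 hours: 6 + 9 = 15 - 12 = 3
Final time: 3:38

Final answer: 3:38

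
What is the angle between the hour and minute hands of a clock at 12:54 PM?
Hour hand position: 0 x 30 + 54 x 0.5 = 27 degrees
Minute hand position: 54 x 6 = 324 degrees
Difference: |27 - 324| = 297 degrees
Since 297 > 180, the smaller angle is 360 - 297 = 63 degrees

Final answer: 63 degrees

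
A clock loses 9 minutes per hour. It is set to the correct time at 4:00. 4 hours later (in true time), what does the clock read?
For every 60 true minutes, the faulty clock advances 60 - 9 = 51 minutes.
True elapsed: 4 hours = 240 minutes.
Faulty clock advances: 240 x 51/60 = 204 minutes (drift: 36 minutes behind).
Shown time: 4:00 + 204 minutes = 7:24.

Final answer: 7:24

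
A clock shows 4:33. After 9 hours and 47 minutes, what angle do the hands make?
First find the time 9 hours and 47 minutes after 4:33.
Total minutes: 4 x 60 + 33 + 9 x 60 + 47 = 860.
860 mod 720 = 140 minutes = 2:20.
Now compute the angle at 2:20:
Hour hand: 2 x 30 + 20 x 0.5 = 70 degrees
Minute hand: 20 x 6 = 120 degrees
Difference: |70 - 120| = 50 degrees
The angle is 50 degrees

Final answer: 50 degrees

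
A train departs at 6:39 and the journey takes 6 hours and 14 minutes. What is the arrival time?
Starting time: 6:39
Adding 14 minutes to 39 minutes: 39 + 14 = 53 minutes
Adding 6 hours: 6 + 6 = 12
Final time: 12:53

Final answer: 12:53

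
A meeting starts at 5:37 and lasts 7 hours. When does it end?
Starting time: 5:37
Adding 0 minutes to 37 minutes: 37 + 0 = 37 minutes
Adding 7 hours: 5 + 7 = 12
Final time: 12:37

Final answer: 12:37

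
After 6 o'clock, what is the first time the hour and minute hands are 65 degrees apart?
At t minutes past 6:00, the hour hand is at 30 x 6 + 0.5t degrees and the minute hand is at 6t degrees.
The smaller angle between them is 65 degrees when |30H - 5.5t| = 65 or |30H - 5.5t| = 295.
With H = 6, solve 30 x 6 - 5.5t = +/- target for each target:
  t = (30 x 6 - 65) / 5.5 = 20.91
  t = (30 x 6 + 65) / 5.5 = 44.55
  t = (30 x 6 - 295) / 5.5 = -20.91 (outside (0, 60))
  t = (30 x 6 + 295) / 5.5 = 86.36 (outside (0, 60))
Valid solutions in (0, 60): {20.91, 44.55} minutes.
The first occurrence is t = 20.91 minutes.
The hands form a 65-degree angle at 20.91 minutes past 6:00.

Final answer: 20.91 minutes past 6:00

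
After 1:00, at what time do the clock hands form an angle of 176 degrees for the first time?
At t minutes past 1:00, the hour hand is at 30 x 1 + 0.5t degrees and the minute hand is at 6t degrees.
The smaller angle between them is 176 degrees when |30H - 5.5t| = 176 or |30H - 5.5t| = 184.
With H = 1, solve 30 x 1 - 5.5t = +/- target for each target:
  t = (30 x 1 - 176) / 5.5 = -26.55 (outside (0, 60))
  t = (30 x 1 + 176) / 5.5 = 37.45
  t = (30 x 1 - 184) / 5.5 = -28 (outside (0, 60))
  t = (30 x 1 + 184) / 5.5 = 38.91
Valid solutions in (0, 60): {37.45, 38.91} minutes.
The first occurrence is t = 37.45 minutes.
The hands form a 176-degree angle at 37.45 minutes past 1:00.

Final answer: 37.45 minutes past 1:00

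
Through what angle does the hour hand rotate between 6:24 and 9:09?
The hour hand moves 0.5 degrees per minute.
Time elapsed: 9:09 - 6:24 = 165 minutes
Angular displacement: 165 x 0.5 = 82.5 degrees

Final answer: 82.5 degrees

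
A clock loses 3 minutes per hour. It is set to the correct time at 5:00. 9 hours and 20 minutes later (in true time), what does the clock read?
For every 60 true minutes, the faulty clock advances 60 - 3 = 57 minutes.
True elapsed: 9 hours and 20 minutes = 560 minutes.
Faulty clock advances: 560 x 57/60 = 532 minutes (drift: 28 minutes behind).
Shown time: 5:00 + 532 minutes = 1:52.

Final answer: 1:52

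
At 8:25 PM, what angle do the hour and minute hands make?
Hour hand position: 8 x 30 + 25 x 0.5 = 252.5 degrees
Minute hand position: 25 x 6 = 150 degrees
Difference: |252.5 - 150| = 102.5 degrees
The angle between the hands is 102.5 degrees

Final answer: 102.5 degrees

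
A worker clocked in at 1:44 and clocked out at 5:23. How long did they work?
From 1:44 to 5:23:
(5 x 60 + 23) - (1 x 60 + 44) = 323 - 104 = 219 minutes
= 3 hours and 39 minutes

Final answer: 3 hours and 39 minutes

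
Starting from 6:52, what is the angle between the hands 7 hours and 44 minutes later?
First find the time 7 hours and 44 minutes after 6:52.
Total minutes: 6 x 60 + 52 + 7 x 60 + 44 = 876.
876 mod 720 = 156 minutes = 2:36.
Now compute the angle at 2:36:
Hour hand: 2 x 30 + 36 x 0.5 = 78 degrees
Minute hand: 36 x 6 = 216 degrees
Difference: |78 - 216| = 138 degrees
The angle is 138 degrees

Final answer: 138 degrees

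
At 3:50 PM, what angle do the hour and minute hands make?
Hour hand position: 3 x 30 + 50 x 0.5 = 115 degrees
Minute hand position: 50 x 6 = 300 degrees
Difference: |115 - 300| = 185 degrees
Since 185 > 180, the smaller angle is 360 - 185 = 175 degrees

Final answer: 175 degrees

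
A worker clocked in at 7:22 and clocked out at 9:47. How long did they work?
From 7:22 to 9:47:
(9 x 60 + 47) - (7 x 60 + 22) = 587 - 442 = 145 minutes
= 2 hours and 25 minutes

Final answer: 2 hours and 25 minutes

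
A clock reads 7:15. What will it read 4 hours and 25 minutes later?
Starting time: 7:15
Adding 25 minutes to 15 minutes: 15 + 25 = 40 minutes
Adding 4 hours: 7 + 4 = 11
Final time: 11:40

Final answer: 11:40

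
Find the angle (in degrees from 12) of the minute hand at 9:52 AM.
The minute hand moves 6 degrees per minute.
At 9:52: 52 x 6 = 312 degrees

Final answer: 312 degrees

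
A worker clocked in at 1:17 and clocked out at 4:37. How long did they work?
From 1:17 to 4:37:
(4 x 60 + 37) - (1 x 60 + 17) = 277 - 77 = 200 minutes
= 3 hours and 20 minutes

Final answer: 3 hours and 20 minutes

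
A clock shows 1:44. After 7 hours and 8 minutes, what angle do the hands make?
First find the time 7 hours and 8 minutes after 1:44.
Total minutes: 1 x 60 + 44 + 7 x 60 + 8 = 532.
532 mod 720 = 532 minutes = 8:52.
Now compute the angle at 8:52:
Hour hand: 8 x 30 + 52 x 0.5 = 266 degrees
Minute hand: 52 x 6 = 312 degrees
Difference: |266 - 312| = 46 degrees
The angle is 46 degrees

Final answer: 46 degrees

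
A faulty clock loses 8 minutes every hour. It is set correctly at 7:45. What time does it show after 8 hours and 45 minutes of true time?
For every 60 true minutes, the faulty clock advances 60 - 8 = 52 minutes.
True elapsed: 8 hours and 45 minutes = 525 minutes.
Faulty clock advances: 525 x 52/60 = 455 minutes (drift: 70 minutes behind).
Shown time: 7:45 + 455 minutes = 3:20.

Final answer: 3:20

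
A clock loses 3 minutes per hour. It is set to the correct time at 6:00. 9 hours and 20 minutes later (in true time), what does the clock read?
For every 60 true minutes, the faulty clock advances 60 - 3 = 57 minutes.
True elapsed: 9 hours and 20 minutes = 560 minutes.
Faulty clock advances: 560 x 57/60 = 532 minutes (drift: 28 minutes behind).
Shown time: 6:00 + 532 minutes = 2:52.

Final answer: 2:52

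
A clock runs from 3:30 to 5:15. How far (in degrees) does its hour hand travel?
The hour hand moves 0.5 degrees per minute.
Time elapsed: 5:15 - 3:30 = 105 minutes
Angular displacement: 105 x 0.5 = 52.5 degrees

Final answer: 52.5 degrees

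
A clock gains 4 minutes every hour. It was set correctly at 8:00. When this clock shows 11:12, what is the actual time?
For every 60 true minutes, the faulty clock advances 64 minutes, so 1 faulty-clock minute corresponds to 60/64 true minutes.
From 8:00 to 11:12 on the faulty dial is 192 minutes.
True elapsed: 192 x 60/64 = 180 minutes = 3 hours.
True time: 8:00 + 3 hours = 11:00.

Final answer: 11:00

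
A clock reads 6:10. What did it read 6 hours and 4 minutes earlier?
Starting time: 6:10 = 370 total minutes past 12:00
Subtracting: 6 hours and 4 minutes = 364 minutes
370 - 364 = 6 minutes
= 6 minutes past 12:00 = 12:06

Final answer: 12:06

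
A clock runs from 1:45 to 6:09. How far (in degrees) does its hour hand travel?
The hour hand moves 0.5 degrees per minute.
Time elapsed: 6:09 - 1:45 = 264 minutes
Angular displacement: 264 x 0.5 = 132 degrees

Final answer: 132 degrees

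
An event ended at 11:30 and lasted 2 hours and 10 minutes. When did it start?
Starting time: 11:30 = 690 total minutes past 12:00
Subtracting: 2 hours and 10 minutes = 130 minutes
690 - 130 = 560 minutes
= 9 hours and 20 minutes past 12:00 = 9:20

Final answer: 9:20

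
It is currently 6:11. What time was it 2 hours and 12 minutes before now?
Starting time: 6:11 = 371 total minutes past 12:00
Subtracting: 2 hours and 12 minutes = 132 minutes
371 - 132 = 239 minutes
= 3 hours and 59 minutes past 12:00 = 3:59

Final answer: 3:59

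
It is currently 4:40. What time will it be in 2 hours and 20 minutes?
Starting time: 4:40
Adding 20 minutes to 40 minutes: 40 + 20 = 60 minutes = 1 hour
Adding 2 hours: 4 + 2 + 1 (carry) = 7
Final time: 7:00

Final answer: 7:00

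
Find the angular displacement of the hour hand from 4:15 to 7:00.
The hour hand moves 0.5 degrees per minute.
Time elapsed: 7:00 - 4:15 = 165 minutes
Angular displacement: 165 x 0.5 = 82.5 degrees

Final answer: 82.5 degrees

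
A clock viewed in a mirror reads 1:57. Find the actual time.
Reflection across the vertical (12-6) axis maps a hand at angle A degrees to (360 - A) degrees, which sends a reading of T minutes past 12:00 to (720 - T) minutes past 12:00.
Mirror reads 1:57 = 117 minutes past 12:00.
Actual time: (720 - 117) mod 720 = 603 minutes = 10:03.

Final answer: 10:03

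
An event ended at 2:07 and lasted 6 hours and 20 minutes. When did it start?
Starting time: 2:07 = 127 total minutes past 12:00
Subtracting: 6 hours and 20 minutes = 380 minutes
127 - 380 = -253 (negative, add 12 hours = 720) = 467 minutes
= 7 hours and 47 minutes past 12:00 = 7:47

Final answer: 7:47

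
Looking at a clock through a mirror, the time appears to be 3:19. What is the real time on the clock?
Reflection across the vertical (12-6) axis maps a hand at angle A degrees to (360 - A) degrees, which sends a reading of T minutes past 12:00 to (720 - T) minutes past 12:00.
Mirror reads 3:19 = 199 minutes past 12:00.
Actual time: (720 - 199) mod 720 = 521 minutes = 8:41.

Final answer: 8:41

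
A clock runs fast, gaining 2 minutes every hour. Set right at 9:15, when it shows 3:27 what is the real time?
For every 60 true minutes, the faulty clock advances 62 minutes, so 1 faulty-clock minute corresponds to 60/62 true minutes.
From 9:15 to 3:27 on the faulty dial is 372 minutes.
True elapsed: 372 x 60/62 = 360 minutes = 6 hours.
True time: 9:15 + 6 hours = 3:15.

Final answer: 3:15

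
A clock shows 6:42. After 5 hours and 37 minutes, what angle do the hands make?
First find the time 5 hours and 37 minutes after 6:42.
Total minutes: 6 x 60 + 42 + 5 x 60 + 37 = 739.
739 mod 720 = 19 minutes = 12:19.
Now compute the angle at 12:19:
Hour hand: 0 x 30 + 19 x 0.5 = 9.5 degrees
Minute hand: 19 x 6 = 114 degrees
Difference: |9.5 - 114| = 104.5 degrees
The angle is 104.5 degrees

Final answer: 104.5 degrees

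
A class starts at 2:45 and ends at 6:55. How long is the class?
From 2:45 to 6:55:
(6 x 60 + 55) - (2 x 60 + 45) = 415 - 165 = 250 minutes
= 4 hours and 10 minutes

Final answer: 4 hours and 10 minutes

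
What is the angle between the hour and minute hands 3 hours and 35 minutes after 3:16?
First find the time 3 hours and 35 minutes after 3:16.
Total minutes: 3 x 60 + 16 + 3 x 60 + 35 = 411.
411 mod 720 = 411 minutes = 6:51.
Now compute the angle at 6:51:
Hour hand: 6 x 30 + 51 x 0.5 = 205.5 degrees
Minute hand: 51 x 6 = 306 degrees
Difference: |205.5 - 306| = 100.5 degrees
The angle is 100.5 degrees

Final answer: 100.5 degrees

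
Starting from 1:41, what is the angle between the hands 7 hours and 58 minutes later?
First find the time 7 hours and 58 minutes after 1:41.
Total minutes: 1 x 60 + 41 + 7 x 60 + 58 = 579.
579 mod 720 = 579 minutes = 9:39.
Now compute the angle at 9:39:
Hour hand: 9 x 30 + 39 x 0.5 = 289.5 degrees
Minute hand: 39 x 6 = 234 degrees
Difference: |289.5 - 234| = 55.5 degrees
The angle is 55.5 degrees

Final answer: 55.5 degrees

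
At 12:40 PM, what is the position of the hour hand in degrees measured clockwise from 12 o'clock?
The hour hand moves 30 degrees per hour and 0.5 degrees per minute.
At 12:40: (0) x 30 + 40 x 0.5 = 0 + 20 = 20 degrees

Final answer: 20 degrees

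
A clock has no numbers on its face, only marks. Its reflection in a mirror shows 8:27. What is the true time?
Reflection across the vertical (12-6) axis maps a hand at angle A degrees to (360 - A) degrees, which sends a reading of T minutes past 12:00 to (720 - T) minutes past 12:00.
Mirror reads 8:27 = 507 minutes past 12:00.
Actual time: (720 - 507) mod 720 = 213 minutes = 3:33.

Final answer: 3:33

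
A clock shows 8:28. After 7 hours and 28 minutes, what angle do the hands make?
First find the time 7 hours and 28 minutes after 8:28.
Total minutes: 8 x 60 + 28 + 7 x 60 + 28 = 956.
956 mod 720 = 236 minutes = 3:56.
Now compute the angle at 3:56:
Hour hand: 3 x 30 + 56 x 0.5 = 118 degrees
Minute hand: 56 x 6 = 336 degrees
Difference: |118 - 336| = 218 degrees
Smaller angle: 360 - 218 = 142 degrees

Final answer: 142 degrees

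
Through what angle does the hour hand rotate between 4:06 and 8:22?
The hour hand moves 0.5 degrees per minute.
Time elapsed: 8:22 - 4:06 = 256 minutes
Angular displacement: 256 x 0.5 = 128 degrees

Final answer: 128 degrees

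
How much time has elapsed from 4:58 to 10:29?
From 4:58 to 10:29:
(10 x 60 + 29) - (4 x 60 + 58) = 629 - 298 = 331 minutes
= 5 hours and 31 minutes

Final answer: 5 hours and 31 minutes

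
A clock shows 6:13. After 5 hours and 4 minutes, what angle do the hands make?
First find the time 5 hours and 4 minutes after 6:13.
Total minutes: 6 x 60 + 13 + 5 x 60 + 4 = 677.
677 mod 720 = 677 minutes = 11:17.
Now compute the angle at 11:17:
Hour hand: 11 x 30 + 17 x 0.5 = 338.5 degrees
Minute hand: 17 x 6 = 102 degrees
Difference: |338.5 - 102| = 236.5 degrees
Smaller angle: 360 - 236.5 = 123.5 degrees

Final answer: 123.5 degrees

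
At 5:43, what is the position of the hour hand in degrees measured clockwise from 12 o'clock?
The hour hand moves 30 degrees per hour and 0.5 degrees per minute.
At 5:43: (5) x 30 + 43 x 0.5 = 150 + 21.5 = 171.5 degrees

Final answer: 171.5 degrees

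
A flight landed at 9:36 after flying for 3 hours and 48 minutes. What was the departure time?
Starting time: 9:36 = 576 total minutes past 12:00
Subtracting: 3 hours and 48 minutes = 228 minutes
576 - 228 = 348 minutes
= 5 hours and 48 minutes past 12:00 = 5:48

Final answer: 5:48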